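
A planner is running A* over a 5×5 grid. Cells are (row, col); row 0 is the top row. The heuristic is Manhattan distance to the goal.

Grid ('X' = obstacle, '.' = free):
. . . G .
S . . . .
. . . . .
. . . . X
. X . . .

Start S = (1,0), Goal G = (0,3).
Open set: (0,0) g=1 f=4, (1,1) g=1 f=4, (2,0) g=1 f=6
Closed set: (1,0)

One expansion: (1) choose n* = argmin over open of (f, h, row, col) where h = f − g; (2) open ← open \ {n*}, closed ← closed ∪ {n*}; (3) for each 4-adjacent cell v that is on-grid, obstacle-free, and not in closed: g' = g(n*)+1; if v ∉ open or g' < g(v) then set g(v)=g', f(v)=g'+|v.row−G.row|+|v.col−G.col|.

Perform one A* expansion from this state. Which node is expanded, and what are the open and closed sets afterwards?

step 1: expand (0,0) (f=4, h=3) → closed; open now [(0,1) g=2 f=4, (1,1) g=1 f=4, (2,0) g=1 f=6]

expanded=(0,0); open=[(0,1) g=2 f=4, (1,1) g=1 f=4, (2,0) g=1 f=6]; closed=[(0,0), (1,0)]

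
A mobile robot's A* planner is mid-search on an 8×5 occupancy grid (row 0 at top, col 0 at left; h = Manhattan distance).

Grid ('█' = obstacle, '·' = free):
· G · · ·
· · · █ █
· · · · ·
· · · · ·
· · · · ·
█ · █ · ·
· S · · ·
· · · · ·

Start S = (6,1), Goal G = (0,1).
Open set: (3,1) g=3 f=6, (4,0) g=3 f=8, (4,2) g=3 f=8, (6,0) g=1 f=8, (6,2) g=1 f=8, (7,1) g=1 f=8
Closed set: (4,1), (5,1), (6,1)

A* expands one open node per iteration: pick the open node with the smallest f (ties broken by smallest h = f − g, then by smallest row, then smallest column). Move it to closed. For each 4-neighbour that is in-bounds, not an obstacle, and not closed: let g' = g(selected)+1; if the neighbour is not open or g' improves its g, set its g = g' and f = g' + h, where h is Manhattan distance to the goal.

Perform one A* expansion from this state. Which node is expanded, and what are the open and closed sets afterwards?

expanded=(3,1); open=[(2,1) g=4 f=6, (3,0) g=4 f=8, (3,2) g=4 f=8, (4,0) g=3 f=8, (4,2) g=3 f=8, (6,0) g=1 f=8, (6,2) g=1 f=8, (7,1) g=1 f=8]; closed=[(3,1), (4,1), (5,1), (6,1)]

step 1: expand (3,1) (f=6, h=3) → closed; open now [(2,1) g=4 f=6, (3,0) g=4 f=8, (3,2) g=4 f=8, (4,0) g=3 f=8, (4,2) g=3 f=8, (6,0) g=1 f=8, (6,2) g=1 f=8, (7,1) g=1 f=8]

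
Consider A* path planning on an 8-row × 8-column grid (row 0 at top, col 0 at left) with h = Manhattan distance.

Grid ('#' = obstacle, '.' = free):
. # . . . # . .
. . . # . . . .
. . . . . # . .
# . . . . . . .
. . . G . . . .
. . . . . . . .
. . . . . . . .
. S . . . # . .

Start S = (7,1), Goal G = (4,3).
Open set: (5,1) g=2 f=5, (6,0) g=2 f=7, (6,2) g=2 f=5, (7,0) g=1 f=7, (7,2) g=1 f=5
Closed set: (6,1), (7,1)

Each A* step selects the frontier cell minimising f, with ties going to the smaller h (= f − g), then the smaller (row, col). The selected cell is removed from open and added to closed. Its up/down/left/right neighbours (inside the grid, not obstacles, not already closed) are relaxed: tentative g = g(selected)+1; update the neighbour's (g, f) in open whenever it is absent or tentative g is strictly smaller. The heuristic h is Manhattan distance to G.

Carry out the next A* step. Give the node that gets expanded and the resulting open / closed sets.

expanded=(5,1); open=[(4,1) g=3 f=5, (5,0) g=3 f=7, (5,2) g=3 f=5, (6,0) g=2 f=7, (6,2) g=2 f=5, (7,0) g=1 f=7, (7,2) g=1 f=5]; closed=[(5,1), (6,1), (7,1)]

step 1: expand (5,1) (f=5, h=3) → closed; open now [(4,1) g=3 f=5, (5,0) g=3 f=7, (5,2) g=3 f=5, (6,0) g=2 f=7, (6,2) g=2 f=5, (7,0) g=1 f=7, (7,2) g=1 f=5]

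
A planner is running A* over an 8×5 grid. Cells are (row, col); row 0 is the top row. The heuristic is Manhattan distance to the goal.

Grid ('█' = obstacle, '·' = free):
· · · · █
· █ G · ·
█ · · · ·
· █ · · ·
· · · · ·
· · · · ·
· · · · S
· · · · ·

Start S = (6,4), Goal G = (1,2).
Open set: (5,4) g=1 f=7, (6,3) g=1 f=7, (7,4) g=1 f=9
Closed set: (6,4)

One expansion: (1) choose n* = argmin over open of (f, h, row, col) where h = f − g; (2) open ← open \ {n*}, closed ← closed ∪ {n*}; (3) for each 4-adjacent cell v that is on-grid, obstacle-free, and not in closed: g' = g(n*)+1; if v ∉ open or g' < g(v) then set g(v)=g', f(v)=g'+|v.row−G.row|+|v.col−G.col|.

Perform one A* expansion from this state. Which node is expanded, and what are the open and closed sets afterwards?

expanded=(5,4); open=[(4,4) g=2 f=7, (5,3) g=2 f=7, (6,3) g=1 f=7, (7,4) g=1 f=9]; closed=[(5,4), (6,4)]

step 1: expand (5,4) (f=7, h=6) → closed; open now [(4,4) g=2 f=7, (5,3) g=2 f=7, (6,3) g=1 f=7, (7,4) g=1 f=9]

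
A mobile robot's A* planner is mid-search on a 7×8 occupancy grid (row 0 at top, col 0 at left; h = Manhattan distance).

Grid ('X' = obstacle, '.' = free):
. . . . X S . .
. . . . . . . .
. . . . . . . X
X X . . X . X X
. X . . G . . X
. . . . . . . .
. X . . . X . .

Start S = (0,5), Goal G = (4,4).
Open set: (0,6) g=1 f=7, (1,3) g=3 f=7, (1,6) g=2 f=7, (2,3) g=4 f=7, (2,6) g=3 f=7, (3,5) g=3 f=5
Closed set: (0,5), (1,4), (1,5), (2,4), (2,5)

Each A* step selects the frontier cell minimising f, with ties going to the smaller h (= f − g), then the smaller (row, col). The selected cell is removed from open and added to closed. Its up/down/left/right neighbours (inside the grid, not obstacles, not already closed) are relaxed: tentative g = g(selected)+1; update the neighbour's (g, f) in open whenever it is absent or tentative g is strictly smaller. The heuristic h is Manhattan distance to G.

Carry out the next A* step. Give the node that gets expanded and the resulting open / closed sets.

expanded=(3,5); open=[(0,6) g=1 f=7, (1,3) g=3 f=7, (1,6) g=2 f=7, (2,3) g=4 f=7, (2,6) g=3 f=7, (4,5) g=4 f=5]; closed=[(0,5), (1,4), (1,5), (2,4), (2,5), (3,5)]

step 1: expand (3,5) (f=5, h=2) → closed; open now [(0,6) g=1 f=7, (1,3) g=3 f=7, (1,6) g=2 f=7, (2,3) g=4 f=7, (2,6) g=3 f=7, (4,5) g=4 f=5]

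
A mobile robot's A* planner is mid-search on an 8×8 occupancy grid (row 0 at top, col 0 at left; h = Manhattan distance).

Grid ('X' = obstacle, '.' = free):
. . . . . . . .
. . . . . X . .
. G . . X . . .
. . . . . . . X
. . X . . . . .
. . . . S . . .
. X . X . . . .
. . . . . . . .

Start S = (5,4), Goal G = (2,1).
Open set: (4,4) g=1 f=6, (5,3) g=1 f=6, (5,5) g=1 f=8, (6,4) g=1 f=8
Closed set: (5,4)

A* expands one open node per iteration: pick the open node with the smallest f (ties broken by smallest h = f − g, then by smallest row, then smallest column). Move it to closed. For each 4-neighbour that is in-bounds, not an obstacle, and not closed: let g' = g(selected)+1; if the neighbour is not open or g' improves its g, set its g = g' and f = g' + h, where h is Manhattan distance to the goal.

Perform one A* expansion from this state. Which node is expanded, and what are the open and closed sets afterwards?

step 1: expand (4,4) (f=6, h=5) → closed; open now [(3,4) g=2 f=6, (4,3) g=2 f=6, (4,5) g=2 f=8, (5,3) g=1 f=6, (5,5) g=1 f=8, (6,4) g=1 f=8]

expanded=(4,4); open=[(3,4) g=2 f=6, (4,3) g=2 f=6, (4,5) g=2 f=8, (5,3) g=1 f=6, (5,5) g=1 f=8, (6,4) g=1 f=8]; closed=[(4,4), (5,4)]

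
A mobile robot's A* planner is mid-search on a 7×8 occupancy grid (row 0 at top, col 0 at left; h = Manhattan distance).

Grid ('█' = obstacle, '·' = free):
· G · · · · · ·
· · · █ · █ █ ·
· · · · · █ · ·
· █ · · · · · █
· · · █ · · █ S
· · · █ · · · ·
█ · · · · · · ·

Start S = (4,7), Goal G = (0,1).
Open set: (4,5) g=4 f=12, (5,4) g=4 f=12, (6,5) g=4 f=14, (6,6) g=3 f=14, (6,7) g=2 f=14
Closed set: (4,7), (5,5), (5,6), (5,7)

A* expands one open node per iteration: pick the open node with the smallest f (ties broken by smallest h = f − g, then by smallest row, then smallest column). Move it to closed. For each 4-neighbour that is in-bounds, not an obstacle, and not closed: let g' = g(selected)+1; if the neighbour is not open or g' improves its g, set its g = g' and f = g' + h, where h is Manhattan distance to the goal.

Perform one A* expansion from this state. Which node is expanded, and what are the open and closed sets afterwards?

expanded=(4,5); open=[(3,5) g=5 f=12, (4,4) g=5 f=12, (5,4) g=4 f=12, (6,5) g=4 f=14, (6,6) g=3 f=14, (6,7) g=2 f=14]; closed=[(4,5), (4,7), (5,5), (5,6), (5,7)]

step 1: expand (4,5) (f=12, h=8) → closed; open now [(3,5) g=5 f=12, (4,4) g=5 f=12, (5,4) g=4 f=12, (6,5) g=4 f=14, (6,6) g=3 f=14, (6,7) g=2 f=14]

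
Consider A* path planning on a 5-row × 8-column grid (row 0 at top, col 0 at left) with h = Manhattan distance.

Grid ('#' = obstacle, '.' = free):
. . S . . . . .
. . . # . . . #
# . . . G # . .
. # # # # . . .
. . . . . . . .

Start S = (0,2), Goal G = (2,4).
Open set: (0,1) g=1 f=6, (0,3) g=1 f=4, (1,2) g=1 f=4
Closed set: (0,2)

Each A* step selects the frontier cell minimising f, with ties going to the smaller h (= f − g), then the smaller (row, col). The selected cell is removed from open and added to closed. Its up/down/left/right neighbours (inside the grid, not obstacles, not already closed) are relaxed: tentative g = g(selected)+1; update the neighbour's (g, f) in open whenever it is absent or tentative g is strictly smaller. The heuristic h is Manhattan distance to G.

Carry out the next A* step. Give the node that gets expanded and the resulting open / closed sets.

expanded=(0,3); open=[(0,1) g=1 f=6, (0,4) g=2 f=4, (1,2) g=1 f=4]; closed=[(0,2), (0,3)]

step 1: expand (0,3) (f=4, h=3) → closed; open now [(0,1) g=1 f=6, (0,4) g=2 f=4, (1,2) g=1 f=4]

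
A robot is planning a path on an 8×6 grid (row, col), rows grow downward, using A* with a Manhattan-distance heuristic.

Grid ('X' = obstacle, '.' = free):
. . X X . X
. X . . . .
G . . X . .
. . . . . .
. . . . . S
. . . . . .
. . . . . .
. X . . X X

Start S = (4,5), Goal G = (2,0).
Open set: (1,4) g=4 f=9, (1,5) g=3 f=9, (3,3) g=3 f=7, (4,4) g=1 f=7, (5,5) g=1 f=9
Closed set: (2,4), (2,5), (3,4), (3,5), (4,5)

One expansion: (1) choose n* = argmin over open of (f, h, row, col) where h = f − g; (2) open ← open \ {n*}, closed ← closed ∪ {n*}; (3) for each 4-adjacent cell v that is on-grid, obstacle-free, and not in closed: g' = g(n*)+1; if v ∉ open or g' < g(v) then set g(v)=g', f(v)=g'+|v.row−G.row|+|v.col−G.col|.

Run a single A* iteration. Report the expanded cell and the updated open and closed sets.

step 1: expand (3,3) (f=7, h=4) → closed; open now [(1,4) g=4 f=9, (1,5) g=3 f=9, (3,2) g=4 f=7, (4,3) g=4 f=9, (4,4) g=1 f=7, (5,5) g=1 f=9]

expanded=(3,3); open=[(1,4) g=4 f=9, (1,5) g=3 f=9, (3,2) g=4 f=7, (4,3) g=4 f=9, (4,4) g=1 f=7, (5,5) g=1 f=9]; closed=[(2,4), (2,5), (3,3), (3,4), (3,5), (4,5)]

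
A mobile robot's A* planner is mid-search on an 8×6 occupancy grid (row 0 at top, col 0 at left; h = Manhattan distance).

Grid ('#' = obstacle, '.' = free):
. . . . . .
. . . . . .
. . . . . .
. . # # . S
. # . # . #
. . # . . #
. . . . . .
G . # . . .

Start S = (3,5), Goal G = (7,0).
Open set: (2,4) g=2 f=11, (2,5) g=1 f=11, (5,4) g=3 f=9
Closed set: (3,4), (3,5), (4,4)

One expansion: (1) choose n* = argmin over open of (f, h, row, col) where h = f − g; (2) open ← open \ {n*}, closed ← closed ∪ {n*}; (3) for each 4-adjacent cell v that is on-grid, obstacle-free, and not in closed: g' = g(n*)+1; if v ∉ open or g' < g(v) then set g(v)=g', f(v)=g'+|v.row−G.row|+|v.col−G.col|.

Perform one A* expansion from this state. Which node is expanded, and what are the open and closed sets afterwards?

step 1: expand (5,4) (f=9, h=6) → closed; open now [(2,4) g=2 f=11, (2,5) g=1 f=11, (5,3) g=4 f=9, (6,4) g=4 f=9]

expanded=(5,4); open=[(2,4) g=2 f=11, (2,5) g=1 f=11, (5,3) g=4 f=9, (6,4) g=4 f=9]; closed=[(3,4), (3,5), (4,4), (5,4)]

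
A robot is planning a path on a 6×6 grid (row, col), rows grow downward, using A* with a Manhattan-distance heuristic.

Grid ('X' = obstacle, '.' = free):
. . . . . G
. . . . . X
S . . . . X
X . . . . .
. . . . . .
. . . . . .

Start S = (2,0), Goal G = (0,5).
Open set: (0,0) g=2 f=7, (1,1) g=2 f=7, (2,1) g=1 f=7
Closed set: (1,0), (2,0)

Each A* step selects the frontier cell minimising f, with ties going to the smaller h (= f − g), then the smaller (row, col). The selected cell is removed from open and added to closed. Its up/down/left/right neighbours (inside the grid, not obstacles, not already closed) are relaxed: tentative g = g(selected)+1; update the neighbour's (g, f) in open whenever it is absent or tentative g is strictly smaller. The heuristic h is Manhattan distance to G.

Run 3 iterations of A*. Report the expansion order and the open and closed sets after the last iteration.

step 1: expand (0,0) (f=7, h=5) → closed; open now [(0,1) g=3 f=7, (1,1) g=2 f=7, (2,1) g=1 f=7]
step 2: expand (0,1) (f=7, h=4) → closed; open now [(0,2) g=4 f=7, (1,1) g=2 f=7, (2,1) g=1 f=7]
step 3: expand (0,2) (f=7, h=3) → closed; open now [(0,3) g=5 f=7, (1,1) g=2 f=7, (1,2) g=5 f=9, (2,1) g=1 f=7]

order=[(0,0) → (0,1) → (0,2)]; open=[(0,3) g=5 f=7, (1,1) g=2 f=7, (1,2) g=5 f=9, (2,1) g=1 f=7]; closed=[(0,0), (0,1), (0,2), (1,0), (2,0)]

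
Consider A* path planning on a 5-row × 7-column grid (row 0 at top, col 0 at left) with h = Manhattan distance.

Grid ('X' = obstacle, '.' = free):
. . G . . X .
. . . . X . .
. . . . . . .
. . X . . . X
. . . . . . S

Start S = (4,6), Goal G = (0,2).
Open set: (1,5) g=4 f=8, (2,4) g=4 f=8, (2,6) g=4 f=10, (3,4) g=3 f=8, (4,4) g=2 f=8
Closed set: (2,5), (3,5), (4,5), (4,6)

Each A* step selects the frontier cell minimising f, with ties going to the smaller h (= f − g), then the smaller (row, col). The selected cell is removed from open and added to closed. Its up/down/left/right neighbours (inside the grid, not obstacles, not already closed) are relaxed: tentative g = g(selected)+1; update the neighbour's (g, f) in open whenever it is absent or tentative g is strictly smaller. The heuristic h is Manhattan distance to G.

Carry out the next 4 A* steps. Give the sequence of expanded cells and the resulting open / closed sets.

step 1: expand (1,5) (f=8, h=4) → closed; open now [(1,6) g=5 f=10, (2,4) g=4 f=8, (2,6) g=4 f=10, (3,4) g=3 f=8, (4,4) g=2 f=8]
step 2: expand (2,4) (f=8, h=4) → closed; open now [(1,6) g=5 f=10, (2,3) g=5 f=8, (2,6) g=4 f=10, (3,4) g=3 f=8, (4,4) g=2 f=8]
step 3: expand (2,3) (f=8, h=3) → closed; open now [(1,3) g=6 f=8, (1,6) g=5 f=10, (2,2) g=6 f=8, (2,6) g=4 f=10, (3,3) g=6 f=10, (3,4) g=3 f=8, (4,4) g=2 f=8]
step 4: expand (1,3) (f=8, h=2) → closed; open now [(0,3) g=7 f=8, (1,2) g=7 f=8, (1,6) g=5 f=10, (2,2) g=6 f=8, (2,6) g=4 f=10, (3,3) g=6 f=10, (3,4) g=3 f=8, (4,4) g=2 f=8]

order=[(1,5) → (2,4) → (2,3) → (1,3)]; open=[(0,3) g=7 f=8, (1,2) g=7 f=8, (1,6) g=5 f=10, (2,2) g=6 f=8, (2,6) g=4 f=10, (3,3) g=6 f=10, (3,4) g=3 f=8, (4,4) g=2 f=8]; closed=[(1,3), (1,5), (2,3), (2,4), (2,5), (3,5), (4,5), (4,6)]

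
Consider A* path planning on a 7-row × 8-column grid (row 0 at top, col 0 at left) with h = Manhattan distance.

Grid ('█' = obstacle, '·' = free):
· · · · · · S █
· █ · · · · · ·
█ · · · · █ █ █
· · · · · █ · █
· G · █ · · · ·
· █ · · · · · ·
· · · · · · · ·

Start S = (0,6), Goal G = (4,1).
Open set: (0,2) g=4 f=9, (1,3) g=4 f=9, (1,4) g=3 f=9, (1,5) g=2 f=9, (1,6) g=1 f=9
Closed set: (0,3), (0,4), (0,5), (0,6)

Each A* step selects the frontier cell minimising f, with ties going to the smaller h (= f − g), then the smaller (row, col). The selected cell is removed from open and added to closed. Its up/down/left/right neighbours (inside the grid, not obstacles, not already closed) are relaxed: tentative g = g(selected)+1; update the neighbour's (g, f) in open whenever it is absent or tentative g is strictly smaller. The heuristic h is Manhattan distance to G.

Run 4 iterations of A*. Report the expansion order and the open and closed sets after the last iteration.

step 1: expand (0,2) (f=9, h=5) → closed; open now [(0,1) g=5 f=9, (1,2) g=5 f=9, (1,3) g=4 f=9, (1,4) g=3 f=9, (1,5) g=2 f=9, (1,6) g=1 f=9]
step 2: expand (0,1) (f=9, h=4) → closed; open now [(0,0) g=6 f=11, (1,2) g=5 f=9, (1,3) g=4 f=9, (1,4) g=3 f=9, (1,5) g=2 f=9, (1,6) g=1 f=9]
step 3: expand (1,2) (f=9, h=4) → closed; open now [(0,0) g=6 f=11, (1,3) g=4 f=9, (1,4) g=3 f=9, (1,5) g=2 f=9, (1,6) g=1 f=9, (2,2) g=6 f=9]
step 4: expand (2,2) (f=9, h=3) → closed; open now [(0,0) g=6 f=11, (1,3) g=4 f=9, (1,4) g=3 f=9, (1,5) g=2 f=9, (1,6) g=1 f=9, (2,1) g=7 f=9, (2,3) g=7 f=11, (3,2) g=7 f=9]

order=[(0,2) → (0,1) → (1,2) → (2,2)]; open=[(0,0) g=6 f=11, (1,3) g=4 f=9, (1,4) g=3 f=9, (1,5) g=2 f=9, (1,6) g=1 f=9, (2,1) g=7 f=9, (2,3) g=7 f=11, (3,2) g=7 f=9]; closed=[(0,1), (0,2), (0,3), (0,4), (0,5), (0,6), (1,2), (2,2)]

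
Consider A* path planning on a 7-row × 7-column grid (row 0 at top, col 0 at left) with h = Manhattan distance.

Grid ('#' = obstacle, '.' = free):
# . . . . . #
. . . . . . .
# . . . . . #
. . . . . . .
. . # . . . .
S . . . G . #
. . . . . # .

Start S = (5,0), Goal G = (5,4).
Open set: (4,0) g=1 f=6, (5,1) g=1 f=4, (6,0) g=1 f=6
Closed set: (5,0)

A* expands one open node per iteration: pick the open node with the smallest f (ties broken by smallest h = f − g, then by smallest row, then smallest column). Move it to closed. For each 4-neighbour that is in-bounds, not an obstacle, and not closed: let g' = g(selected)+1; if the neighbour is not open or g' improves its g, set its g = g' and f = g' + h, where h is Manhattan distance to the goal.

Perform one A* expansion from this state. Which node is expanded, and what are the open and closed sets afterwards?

expanded=(5,1); open=[(4,0) g=1 f=6, (4,1) g=2 f=6, (5,2) g=2 f=4, (6,0) g=1 f=6, (6,1) g=2 f=6]; closed=[(5,0), (5,1)]

step 1: expand (5,1) (f=4, h=3) → closed; open now [(4,0) g=1 f=6, (4,1) g=2 f=6, (5,2) g=2 f=4, (6,0) g=1 f=6, (6,1) g=2 f=6]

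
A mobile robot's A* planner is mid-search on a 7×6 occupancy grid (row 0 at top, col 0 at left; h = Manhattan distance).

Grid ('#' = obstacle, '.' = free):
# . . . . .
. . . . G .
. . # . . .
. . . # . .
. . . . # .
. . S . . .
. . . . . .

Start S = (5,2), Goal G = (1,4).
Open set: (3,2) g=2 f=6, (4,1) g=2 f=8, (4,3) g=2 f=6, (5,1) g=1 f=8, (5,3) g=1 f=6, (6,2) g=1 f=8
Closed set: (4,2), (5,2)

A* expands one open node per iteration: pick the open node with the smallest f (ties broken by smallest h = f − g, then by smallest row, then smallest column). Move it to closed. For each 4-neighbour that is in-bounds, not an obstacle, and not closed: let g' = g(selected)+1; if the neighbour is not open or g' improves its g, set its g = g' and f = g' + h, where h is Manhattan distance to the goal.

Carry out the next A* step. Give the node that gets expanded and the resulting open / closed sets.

step 1: expand (3,2) (f=6, h=4) → closed; open now [(3,1) g=3 f=8, (4,1) g=2 f=8, (4,3) g=2 f=6, (5,1) g=1 f=8, (5,3) g=1 f=6, (6,2) g=1 f=8]

expanded=(3,2); open=[(3,1) g=3 f=8, (4,1) g=2 f=8, (4,3) g=2 f=6, (5,1) g=1 f=8, (5,3) g=1 f=6, (6,2) g=1 f=8]; closed=[(3,2), (4,2), (5,2)]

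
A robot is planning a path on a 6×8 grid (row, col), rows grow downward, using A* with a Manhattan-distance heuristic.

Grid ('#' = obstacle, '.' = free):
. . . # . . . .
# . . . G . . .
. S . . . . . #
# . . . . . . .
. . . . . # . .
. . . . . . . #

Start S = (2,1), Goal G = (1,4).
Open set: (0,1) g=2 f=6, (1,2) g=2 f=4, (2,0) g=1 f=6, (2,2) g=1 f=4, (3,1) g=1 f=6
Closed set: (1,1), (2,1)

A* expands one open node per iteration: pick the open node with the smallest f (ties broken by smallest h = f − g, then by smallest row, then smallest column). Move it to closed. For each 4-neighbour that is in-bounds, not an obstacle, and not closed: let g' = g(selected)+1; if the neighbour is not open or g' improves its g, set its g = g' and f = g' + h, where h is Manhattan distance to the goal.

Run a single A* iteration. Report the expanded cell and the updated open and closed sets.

expanded=(1,2); open=[(0,1) g=2 f=6, (0,2) g=3 f=6, (1,3) g=3 f=4, (2,0) g=1 f=6, (2,2) g=1 f=4, (3,1) g=1 f=6]; closed=[(1,1), (1,2), (2,1)]

step 1: expand (1,2) (f=4, h=2) → closed; open now [(0,1) g=2 f=6, (0,2) g=3 f=6, (1,3) g=3 f=4, (2,0) g=1 f=6, (2,2) g=1 f=4, (3,1) g=1 f=6]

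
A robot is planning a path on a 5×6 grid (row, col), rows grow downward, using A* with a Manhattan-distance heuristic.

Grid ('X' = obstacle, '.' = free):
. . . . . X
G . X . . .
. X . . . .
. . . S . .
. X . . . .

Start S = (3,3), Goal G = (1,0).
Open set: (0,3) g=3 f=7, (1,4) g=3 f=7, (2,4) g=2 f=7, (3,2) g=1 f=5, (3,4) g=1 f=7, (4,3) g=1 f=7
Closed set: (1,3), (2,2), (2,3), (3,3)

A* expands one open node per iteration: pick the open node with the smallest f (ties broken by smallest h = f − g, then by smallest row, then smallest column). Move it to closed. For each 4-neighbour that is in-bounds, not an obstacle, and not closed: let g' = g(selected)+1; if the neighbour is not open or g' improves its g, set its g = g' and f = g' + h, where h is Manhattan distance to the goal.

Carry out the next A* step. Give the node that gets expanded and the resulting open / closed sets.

step 1: expand (3,2) (f=5, h=4) → closed; open now [(0,3) g=3 f=7, (1,4) g=3 f=7, (2,4) g=2 f=7, (3,1) g=2 f=5, (3,4) g=1 f=7, (4,2) g=2 f=7, (4,3) g=1 f=7]

expanded=(3,2); open=[(0,3) g=3 f=7, (1,4) g=3 f=7, (2,4) g=2 f=7, (3,1) g=2 f=5, (3,4) g=1 f=7, (4,2) g=2 f=7, (4,3) g=1 f=7]; closed=[(1,3), (2,2), (2,3), (3,2), (3,3)]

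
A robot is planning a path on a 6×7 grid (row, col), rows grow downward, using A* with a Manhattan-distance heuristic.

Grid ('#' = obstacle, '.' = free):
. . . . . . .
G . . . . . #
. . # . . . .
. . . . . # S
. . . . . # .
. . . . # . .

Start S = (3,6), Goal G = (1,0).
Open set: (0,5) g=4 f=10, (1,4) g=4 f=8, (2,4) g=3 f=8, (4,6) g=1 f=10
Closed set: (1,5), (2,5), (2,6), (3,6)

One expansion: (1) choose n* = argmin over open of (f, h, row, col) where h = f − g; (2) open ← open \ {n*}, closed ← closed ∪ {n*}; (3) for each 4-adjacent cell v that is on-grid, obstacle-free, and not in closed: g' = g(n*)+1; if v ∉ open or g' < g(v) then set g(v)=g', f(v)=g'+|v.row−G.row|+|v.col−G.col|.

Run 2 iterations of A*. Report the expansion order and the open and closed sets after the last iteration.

order=[(1,4) → (1,3)]; open=[(0,3) g=6 f=10, (0,4) g=5 f=10, (0,5) g=4 f=10, (1,2) g=6 f=8, (2,3) g=6 f=10, (2,4) g=3 f=8, (4,6) g=1 f=10]; closed=[(1,3), (1,4), (1,5), (2,5), (2,6), (3,6)]

step 1: expand (1,4) (f=8, h=4) → closed; open now [(0,4) g=5 f=10, (0,5) g=4 f=10, (1,3) g=5 f=8, (2,4) g=3 f=8, (4,6) g=1 f=10]
step 2: expand (1,3) (f=8, h=3) → closed; open now [(0,3) g=6 f=10, (0,4) g=5 f=10, (0,5) g=4 f=10, (1,2) g=6 f=8, (2,3) g=6 f=10, (2,4) g=3 f=8, (4,6) g=1 f=10]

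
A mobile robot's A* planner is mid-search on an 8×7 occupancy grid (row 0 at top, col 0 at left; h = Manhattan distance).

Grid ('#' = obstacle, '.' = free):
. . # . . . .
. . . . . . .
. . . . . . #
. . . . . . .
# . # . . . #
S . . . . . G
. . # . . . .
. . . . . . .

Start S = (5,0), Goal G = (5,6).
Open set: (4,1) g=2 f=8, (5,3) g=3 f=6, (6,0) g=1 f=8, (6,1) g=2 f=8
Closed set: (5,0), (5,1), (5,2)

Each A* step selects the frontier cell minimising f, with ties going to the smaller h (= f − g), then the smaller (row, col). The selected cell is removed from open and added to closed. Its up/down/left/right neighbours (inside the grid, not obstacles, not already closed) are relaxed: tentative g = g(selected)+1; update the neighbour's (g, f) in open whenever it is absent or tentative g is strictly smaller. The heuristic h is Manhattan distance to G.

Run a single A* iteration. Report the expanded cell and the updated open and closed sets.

step 1: expand (5,3) (f=6, h=3) → closed; open now [(4,1) g=2 f=8, (4,3) g=4 f=8, (5,4) g=4 f=6, (6,0) g=1 f=8, (6,1) g=2 f=8, (6,3) g=4 f=8]

expanded=(5,3); open=[(4,1) g=2 f=8, (4,3) g=4 f=8, (5,4) g=4 f=6, (6,0) g=1 f=8, (6,1) g=2 f=8, (6,3) g=4 f=8]; closed=[(5,0), (5,1), (5,2), (5,3)]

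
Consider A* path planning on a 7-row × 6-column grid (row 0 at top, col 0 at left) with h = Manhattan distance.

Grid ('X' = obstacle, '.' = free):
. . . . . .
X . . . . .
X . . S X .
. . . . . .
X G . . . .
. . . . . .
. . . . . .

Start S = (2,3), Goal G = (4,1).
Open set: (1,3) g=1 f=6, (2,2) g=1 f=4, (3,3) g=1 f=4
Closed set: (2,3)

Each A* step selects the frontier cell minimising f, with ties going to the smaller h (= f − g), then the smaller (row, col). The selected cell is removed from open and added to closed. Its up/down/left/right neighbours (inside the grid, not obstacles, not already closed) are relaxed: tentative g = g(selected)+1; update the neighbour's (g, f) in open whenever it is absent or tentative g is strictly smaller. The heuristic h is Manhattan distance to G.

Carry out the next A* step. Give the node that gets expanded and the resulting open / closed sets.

expanded=(2,2); open=[(1,2) g=2 f=6, (1,3) g=1 f=6, (2,1) g=2 f=4, (3,2) g=2 f=4, (3,3) g=1 f=4]; closed=[(2,2), (2,3)]

step 1: expand (2,2) (f=4, h=3) → closed; open now [(1,2) g=2 f=6, (1,3) g=1 f=6, (2,1) g=2 f=4, (3,2) g=2 f=4, (3,3) g=1 f=4]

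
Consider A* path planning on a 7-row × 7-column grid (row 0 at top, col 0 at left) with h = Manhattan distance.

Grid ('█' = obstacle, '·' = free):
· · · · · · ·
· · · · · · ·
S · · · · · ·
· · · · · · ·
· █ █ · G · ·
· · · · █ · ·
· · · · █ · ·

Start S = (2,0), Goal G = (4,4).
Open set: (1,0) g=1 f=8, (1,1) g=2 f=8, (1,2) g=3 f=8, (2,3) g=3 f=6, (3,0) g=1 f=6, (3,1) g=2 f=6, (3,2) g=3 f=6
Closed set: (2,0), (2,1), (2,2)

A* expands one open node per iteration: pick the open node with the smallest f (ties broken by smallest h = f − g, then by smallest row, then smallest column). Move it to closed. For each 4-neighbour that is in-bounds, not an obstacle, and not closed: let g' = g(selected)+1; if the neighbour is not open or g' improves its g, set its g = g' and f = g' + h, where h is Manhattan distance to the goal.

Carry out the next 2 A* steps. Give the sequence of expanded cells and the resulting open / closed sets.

order=[(2,3) → (2,4)]; open=[(1,0) g=1 f=8, (1,1) g=2 f=8, (1,2) g=3 f=8, (1,3) g=4 f=8, (1,4) g=5 f=8, (2,5) g=5 f=8, (3,0) g=1 f=6, (3,1) g=2 f=6, (3,2) g=3 f=6, (3,3) g=4 f=6, (3,4) g=5 f=6]; closed=[(2,0), (2,1), (2,2), (2,3), (2,4)]

step 1: expand (2,3) (f=6, h=3) → closed; open now [(1,0) g=1 f=8, (1,1) g=2 f=8, (1,2) g=3 f=8, (1,3) g=4 f=8, (2,4) g=4 f=6, (3,0) g=1 f=6, (3,1) g=2 f=6, (3,2) g=3 f=6, (3,3) g=4 f=6]
step 2: expand (2,4) (f=6, h=2) → closed; open now [(1,0) g=1 f=8, (1,1) g=2 f=8, (1,2) g=3 f=8, (1,3) g=4 f=8, (1,4) g=5 f=8, (2,5) g=5 f=8, (3,0) g=1 f=6, (3,1) g=2 f=6, (3,2) g=3 f=6, (3,3) g=4 f=6, (3,4) g=5 f=6]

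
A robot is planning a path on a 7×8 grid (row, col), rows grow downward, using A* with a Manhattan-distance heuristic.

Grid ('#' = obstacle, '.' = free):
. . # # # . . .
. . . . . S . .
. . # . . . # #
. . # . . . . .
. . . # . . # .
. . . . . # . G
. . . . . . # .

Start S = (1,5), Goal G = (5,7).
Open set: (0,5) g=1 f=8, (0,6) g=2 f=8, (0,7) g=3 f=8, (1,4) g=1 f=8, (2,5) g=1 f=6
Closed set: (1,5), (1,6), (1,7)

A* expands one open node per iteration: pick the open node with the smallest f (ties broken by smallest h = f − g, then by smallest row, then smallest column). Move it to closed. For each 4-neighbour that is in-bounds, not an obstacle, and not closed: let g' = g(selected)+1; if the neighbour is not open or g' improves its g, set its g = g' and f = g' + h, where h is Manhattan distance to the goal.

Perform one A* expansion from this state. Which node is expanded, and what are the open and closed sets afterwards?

expanded=(2,5); open=[(0,5) g=1 f=8, (0,6) g=2 f=8, (0,7) g=3 f=8, (1,4) g=1 f=8, (2,4) g=2 f=8, (3,5) g=2 f=6]; closed=[(1,5), (1,6), (1,7), (2,5)]

step 1: expand (2,5) (f=6, h=5) → closed; open now [(0,5) g=1 f=8, (0,6) g=2 f=8, (0,7) g=3 f=8, (1,4) g=1 f=8, (2,4) g=2 f=8, (3,5) g=2 f=6]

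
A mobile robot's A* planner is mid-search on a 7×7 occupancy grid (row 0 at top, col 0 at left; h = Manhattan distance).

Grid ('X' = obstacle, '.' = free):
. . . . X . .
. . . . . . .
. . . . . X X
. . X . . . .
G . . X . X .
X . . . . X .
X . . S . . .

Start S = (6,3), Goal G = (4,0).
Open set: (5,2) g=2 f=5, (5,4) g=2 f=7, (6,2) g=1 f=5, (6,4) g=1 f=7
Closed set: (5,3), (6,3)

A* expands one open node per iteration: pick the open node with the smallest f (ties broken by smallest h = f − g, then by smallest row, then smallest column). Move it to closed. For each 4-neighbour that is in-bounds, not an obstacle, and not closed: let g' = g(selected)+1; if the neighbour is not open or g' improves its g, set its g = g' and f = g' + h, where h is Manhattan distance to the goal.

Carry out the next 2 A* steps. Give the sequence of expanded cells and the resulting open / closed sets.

step 1: expand (5,2) (f=5, h=3) → closed; open now [(4,2) g=3 f=5, (5,1) g=3 f=5, (5,4) g=2 f=7, (6,2) g=1 f=5, (6,4) g=1 f=7]
step 2: expand (4,2) (f=5, h=2) → closed; open now [(4,1) g=4 f=5, (5,1) g=3 f=5, (5,4) g=2 f=7, (6,2) g=1 f=5, (6,4) g=1 f=7]

order=[(5,2) → (4,2)]; open=[(4,1) g=4 f=5, (5,1) g=3 f=5, (5,4) g=2 f=7, (6,2) g=1 f=5, (6,4) g=1 f=7]; closed=[(4,2), (5,2), (5,3), (6,3)]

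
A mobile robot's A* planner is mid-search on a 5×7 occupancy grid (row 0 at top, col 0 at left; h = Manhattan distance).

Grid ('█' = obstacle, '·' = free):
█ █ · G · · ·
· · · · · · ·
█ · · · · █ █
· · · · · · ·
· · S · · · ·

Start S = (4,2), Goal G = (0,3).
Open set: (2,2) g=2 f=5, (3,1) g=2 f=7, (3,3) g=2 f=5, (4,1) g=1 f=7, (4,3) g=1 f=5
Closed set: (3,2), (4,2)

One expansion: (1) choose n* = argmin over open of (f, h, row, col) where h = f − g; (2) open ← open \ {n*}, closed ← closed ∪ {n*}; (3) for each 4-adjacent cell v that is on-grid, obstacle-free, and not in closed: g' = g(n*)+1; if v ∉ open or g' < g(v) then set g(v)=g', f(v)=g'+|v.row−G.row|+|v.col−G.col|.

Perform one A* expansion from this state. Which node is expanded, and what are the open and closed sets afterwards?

step 1: expand (2,2) (f=5, h=3) → closed; open now [(1,2) g=3 f=5, (2,1) g=3 f=7, (2,3) g=3 f=5, (3,1) g=2 f=7, (3,3) g=2 f=5, (4,1) g=1 f=7, (4,3) g=1 f=5]

expanded=(2,2); open=[(1,2) g=3 f=5, (2,1) g=3 f=7, (2,3) g=3 f=5, (3,1) g=2 f=7, (3,3) g=2 f=5, (4,1) g=1 f=7, (4,3) g=1 f=5]; closed=[(2,2), (3,2), (4,2)]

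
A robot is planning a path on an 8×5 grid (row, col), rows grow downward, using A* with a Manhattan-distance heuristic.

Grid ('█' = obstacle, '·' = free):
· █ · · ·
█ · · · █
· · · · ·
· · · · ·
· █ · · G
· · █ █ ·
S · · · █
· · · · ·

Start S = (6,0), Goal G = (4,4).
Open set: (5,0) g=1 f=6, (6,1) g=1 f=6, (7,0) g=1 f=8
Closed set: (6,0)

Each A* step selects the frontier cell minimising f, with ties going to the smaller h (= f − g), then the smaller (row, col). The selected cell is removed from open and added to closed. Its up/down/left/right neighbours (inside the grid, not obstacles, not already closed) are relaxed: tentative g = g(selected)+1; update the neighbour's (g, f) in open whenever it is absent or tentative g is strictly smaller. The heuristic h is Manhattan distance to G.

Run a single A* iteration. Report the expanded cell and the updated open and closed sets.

step 1: expand (5,0) (f=6, h=5) → closed; open now [(4,0) g=2 f=6, (5,1) g=2 f=6, (6,1) g=1 f=6, (7,0) g=1 f=8]

expanded=(5,0); open=[(4,0) g=2 f=6, (5,1) g=2 f=6, (6,1) g=1 f=6, (7,0) g=1 f=8]; closed=[(5,0), (6,0)]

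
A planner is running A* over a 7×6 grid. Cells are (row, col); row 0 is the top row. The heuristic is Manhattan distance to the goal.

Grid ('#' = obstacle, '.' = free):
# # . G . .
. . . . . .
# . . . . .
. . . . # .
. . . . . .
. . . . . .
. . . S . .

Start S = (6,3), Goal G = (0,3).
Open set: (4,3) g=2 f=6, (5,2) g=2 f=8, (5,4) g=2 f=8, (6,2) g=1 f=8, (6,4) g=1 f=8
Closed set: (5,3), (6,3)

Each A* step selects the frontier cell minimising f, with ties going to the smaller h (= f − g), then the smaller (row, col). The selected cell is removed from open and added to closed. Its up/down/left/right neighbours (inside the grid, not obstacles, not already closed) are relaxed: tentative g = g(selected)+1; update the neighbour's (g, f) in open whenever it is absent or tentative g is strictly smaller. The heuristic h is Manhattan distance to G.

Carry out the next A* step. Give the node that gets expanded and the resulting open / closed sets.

step 1: expand (4,3) (f=6, h=4) → closed; open now [(3,3) g=3 f=6, (4,2) g=3 f=8, (4,4) g=3 f=8, (5,2) g=2 f=8, (5,4) g=2 f=8, (6,2) g=1 f=8, (6,4) g=1 f=8]

expanded=(4,3); open=[(3,3) g=3 f=6, (4,2) g=3 f=8, (4,4) g=3 f=8, (5,2) g=2 f=8, (5,4) g=2 f=8, (6,2) g=1 f=8, (6,4) g=1 f=8]; closed=[(4,3), (5,3), (6,3)]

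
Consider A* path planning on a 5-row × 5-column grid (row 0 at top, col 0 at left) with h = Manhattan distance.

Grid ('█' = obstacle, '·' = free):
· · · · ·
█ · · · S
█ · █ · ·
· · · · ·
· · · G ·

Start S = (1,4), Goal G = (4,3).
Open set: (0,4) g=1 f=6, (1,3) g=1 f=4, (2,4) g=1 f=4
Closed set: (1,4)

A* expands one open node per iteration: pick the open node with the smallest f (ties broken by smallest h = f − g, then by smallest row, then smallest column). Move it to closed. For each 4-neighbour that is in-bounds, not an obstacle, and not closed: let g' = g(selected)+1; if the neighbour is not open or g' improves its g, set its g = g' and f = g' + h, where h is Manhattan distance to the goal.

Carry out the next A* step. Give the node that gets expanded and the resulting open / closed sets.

expanded=(1,3); open=[(0,3) g=2 f=6, (0,4) g=1 f=6, (1,2) g=2 f=6, (2,3) g=2 f=4, (2,4) g=1 f=4]; closed=[(1,3), (1,4)]

step 1: expand (1,3) (f=4, h=3) → closed; open now [(0,3) g=2 f=6, (0,4) g=1 f=6, (1,2) g=2 f=6, (2,3) g=2 f=4, (2,4) g=1 f=4]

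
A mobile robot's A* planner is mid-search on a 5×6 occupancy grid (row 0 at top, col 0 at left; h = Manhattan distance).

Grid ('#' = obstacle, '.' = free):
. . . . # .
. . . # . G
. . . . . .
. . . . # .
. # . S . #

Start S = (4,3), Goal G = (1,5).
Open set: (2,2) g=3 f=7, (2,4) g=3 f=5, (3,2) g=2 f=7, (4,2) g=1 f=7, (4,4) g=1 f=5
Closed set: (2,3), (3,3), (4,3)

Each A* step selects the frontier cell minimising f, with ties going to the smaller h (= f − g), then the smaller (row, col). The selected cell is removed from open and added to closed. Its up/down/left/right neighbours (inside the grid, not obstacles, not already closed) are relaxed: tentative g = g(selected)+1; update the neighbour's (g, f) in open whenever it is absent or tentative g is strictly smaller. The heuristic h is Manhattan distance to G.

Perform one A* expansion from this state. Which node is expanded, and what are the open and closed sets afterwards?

expanded=(2,4); open=[(1,4) g=4 f=5, (2,2) g=3 f=7, (2,5) g=4 f=5, (3,2) g=2 f=7, (4,2) g=1 f=7, (4,4) g=1 f=5]; closed=[(2,3), (2,4), (3,3), (4,3)]

step 1: expand (2,4) (f=5, h=2) → closed; open now [(1,4) g=4 f=5, (2,2) g=3 f=7, (2,5) g=4 f=5, (3,2) g=2 f=7, (4,2) g=1 f=7, (4,4) g=1 f=5]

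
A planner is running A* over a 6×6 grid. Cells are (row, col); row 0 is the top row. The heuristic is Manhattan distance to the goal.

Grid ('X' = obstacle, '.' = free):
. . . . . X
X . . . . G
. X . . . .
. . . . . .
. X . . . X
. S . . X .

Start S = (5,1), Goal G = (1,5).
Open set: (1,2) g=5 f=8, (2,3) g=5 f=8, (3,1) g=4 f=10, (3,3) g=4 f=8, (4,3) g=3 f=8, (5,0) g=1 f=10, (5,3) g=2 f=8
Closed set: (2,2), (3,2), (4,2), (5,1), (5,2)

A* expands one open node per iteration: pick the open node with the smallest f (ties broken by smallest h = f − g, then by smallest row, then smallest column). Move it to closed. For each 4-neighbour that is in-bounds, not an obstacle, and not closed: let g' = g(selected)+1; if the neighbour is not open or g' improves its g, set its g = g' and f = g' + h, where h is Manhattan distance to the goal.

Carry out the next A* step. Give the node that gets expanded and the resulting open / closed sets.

step 1: expand (1,2) (f=8, h=3) → closed; open now [(0,2) g=6 f=10, (1,1) g=6 f=10, (1,3) g=6 f=8, (2,3) g=5 f=8, (3,1) g=4 f=10, (3,3) g=4 f=8, (4,3) g=3 f=8, (5,0) g=1 f=10, (5,3) g=2 f=8]

expanded=(1,2); open=[(0,2) g=6 f=10, (1,1) g=6 f=10, (1,3) g=6 f=8, (2,3) g=5 f=8, (3,1) g=4 f=10, (3,3) g=4 f=8, (4,3) g=3 f=8, (5,0) g=1 f=10, (5,3) g=2 f=8]; closed=[(1,2), (2,2), (3,2), (4,2), (5,1), (5,2)]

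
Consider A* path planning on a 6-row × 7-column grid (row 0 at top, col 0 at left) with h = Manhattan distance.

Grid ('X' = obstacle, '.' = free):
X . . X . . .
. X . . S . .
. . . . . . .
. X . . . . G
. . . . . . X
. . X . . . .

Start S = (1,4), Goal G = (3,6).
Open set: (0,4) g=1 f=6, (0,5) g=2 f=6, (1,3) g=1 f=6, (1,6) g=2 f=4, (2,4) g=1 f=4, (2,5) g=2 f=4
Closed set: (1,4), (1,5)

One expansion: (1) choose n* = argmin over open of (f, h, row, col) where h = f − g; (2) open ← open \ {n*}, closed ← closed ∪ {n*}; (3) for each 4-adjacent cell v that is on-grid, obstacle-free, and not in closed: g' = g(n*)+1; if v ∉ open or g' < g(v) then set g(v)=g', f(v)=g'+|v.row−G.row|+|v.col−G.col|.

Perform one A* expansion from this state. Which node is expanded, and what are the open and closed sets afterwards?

step 1: expand (1,6) (f=4, h=2) → closed; open now [(0,4) g=1 f=6, (0,5) g=2 f=6, (0,6) g=3 f=6, (1,3) g=1 f=6, (2,4) g=1 f=4, (2,5) g=2 f=4, (2,6) g=3 f=4]

expanded=(1,6); open=[(0,4) g=1 f=6, (0,5) g=2 f=6, (0,6) g=3 f=6, (1,3) g=1 f=6, (2,4) g=1 f=4, (2,5) g=2 f=4, (2,6) g=3 f=4]; closed=[(1,4), (1,5), (1,6)]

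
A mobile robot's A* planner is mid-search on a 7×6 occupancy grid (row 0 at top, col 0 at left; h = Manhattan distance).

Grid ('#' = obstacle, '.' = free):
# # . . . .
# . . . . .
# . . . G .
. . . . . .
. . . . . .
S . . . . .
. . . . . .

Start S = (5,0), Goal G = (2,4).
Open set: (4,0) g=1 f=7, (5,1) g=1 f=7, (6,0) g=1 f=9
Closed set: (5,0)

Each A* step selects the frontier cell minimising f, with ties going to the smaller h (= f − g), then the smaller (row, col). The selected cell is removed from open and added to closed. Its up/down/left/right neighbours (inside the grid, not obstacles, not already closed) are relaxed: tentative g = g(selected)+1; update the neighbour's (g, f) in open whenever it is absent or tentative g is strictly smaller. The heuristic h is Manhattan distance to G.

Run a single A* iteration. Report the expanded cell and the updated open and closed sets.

step 1: expand (4,0) (f=7, h=6) → closed; open now [(3,0) g=2 f=7, (4,1) g=2 f=7, (5,1) g=1 f=7, (6,0) g=1 f=9]

expanded=(4,0); open=[(3,0) g=2 f=7, (4,1) g=2 f=7, (5,1) g=1 f=7, (6,0) g=1 f=9]; closed=[(4,0), (5,0)]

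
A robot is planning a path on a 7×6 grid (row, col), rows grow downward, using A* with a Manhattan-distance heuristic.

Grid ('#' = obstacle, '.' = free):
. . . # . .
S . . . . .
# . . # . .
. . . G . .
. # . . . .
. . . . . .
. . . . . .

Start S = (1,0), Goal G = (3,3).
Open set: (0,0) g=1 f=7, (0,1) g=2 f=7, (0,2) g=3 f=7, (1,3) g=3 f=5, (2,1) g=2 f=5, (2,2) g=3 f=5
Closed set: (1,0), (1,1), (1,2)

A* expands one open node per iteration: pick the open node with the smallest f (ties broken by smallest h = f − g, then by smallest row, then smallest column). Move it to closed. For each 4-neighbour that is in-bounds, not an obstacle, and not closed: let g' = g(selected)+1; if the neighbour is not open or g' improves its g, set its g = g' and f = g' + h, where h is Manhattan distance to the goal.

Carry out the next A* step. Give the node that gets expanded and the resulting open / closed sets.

expanded=(1,3); open=[(0,0) g=1 f=7, (0,1) g=2 f=7, (0,2) g=3 f=7, (1,4) g=4 f=7, (2,1) g=2 f=5, (2,2) g=3 f=5]; closed=[(1,0), (1,1), (1,2), (1,3)]

step 1: expand (1,3) (f=5, h=2) → closed; open now [(0,0) g=1 f=7, (0,1) g=2 f=7, (0,2) g=3 f=7, (1,4) g=4 f=7, (2,1) g=2 f=5, (2,2) g=3 f=5]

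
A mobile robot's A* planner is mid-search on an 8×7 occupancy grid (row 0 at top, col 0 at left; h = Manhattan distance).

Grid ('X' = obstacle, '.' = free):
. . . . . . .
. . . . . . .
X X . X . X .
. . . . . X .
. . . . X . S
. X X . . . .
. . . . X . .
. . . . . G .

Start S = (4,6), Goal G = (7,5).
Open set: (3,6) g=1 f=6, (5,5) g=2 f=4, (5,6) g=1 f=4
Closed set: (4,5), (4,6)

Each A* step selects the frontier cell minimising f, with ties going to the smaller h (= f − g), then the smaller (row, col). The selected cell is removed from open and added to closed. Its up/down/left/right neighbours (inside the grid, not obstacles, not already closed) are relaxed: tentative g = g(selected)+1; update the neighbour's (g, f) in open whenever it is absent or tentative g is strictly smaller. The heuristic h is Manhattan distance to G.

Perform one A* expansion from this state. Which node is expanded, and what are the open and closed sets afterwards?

step 1: expand (5,5) (f=4, h=2) → closed; open now [(3,6) g=1 f=6, (5,4) g=3 f=6, (5,6) g=1 f=4, (6,5) g=3 f=4]

expanded=(5,5); open=[(3,6) g=1 f=6, (5,4) g=3 f=6, (5,6) g=1 f=4, (6,5) g=3 f=4]; closed=[(4,5), (4,6), (5,5)]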